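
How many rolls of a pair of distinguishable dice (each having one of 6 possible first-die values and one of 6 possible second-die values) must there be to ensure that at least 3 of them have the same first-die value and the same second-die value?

73

There are 6 × 6 = 36 (first-die value, second-die value) combinations acting as pigeonholes.
With 36 × 2 = 72 rolls of a pair of distinguishable dice we could place exactly 2 in each, with no (first-die value, second-die value) pair reaching 3.
One more forces some (first-die value, second-die value) pair to hold 3, so 72 + 1 = 73.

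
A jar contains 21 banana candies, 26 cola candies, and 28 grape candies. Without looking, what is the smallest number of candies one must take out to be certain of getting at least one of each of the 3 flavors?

55

The hardest flavor to obtain is banana: we could draw every other candy first — 75 − 21 = 54 candies — without a single banana one.
The next draw must be banana, so 54 + 1 = 55.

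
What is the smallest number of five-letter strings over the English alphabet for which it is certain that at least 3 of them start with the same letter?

53

There are 26 possible first letters acting as pigeonholes.
With 26 × 2 = 52 five-letter strings over the English alphabet we could place exactly 2 in each, with no class reaching 3.
One more forces some class to hold 3, so 52 + 1 = 53.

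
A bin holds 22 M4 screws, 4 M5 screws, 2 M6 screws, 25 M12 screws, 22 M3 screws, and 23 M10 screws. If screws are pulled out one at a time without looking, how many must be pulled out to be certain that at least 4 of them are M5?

98

To avoid M5 screws as long as possible, exhaust the other 5 sizes first.
The worst case draws every non-M5 screw first: 22 + 2 + 25 + 22 + 23 = 94.
The next 4 draws are then forced to be M5, giving 94 + 4 = 98.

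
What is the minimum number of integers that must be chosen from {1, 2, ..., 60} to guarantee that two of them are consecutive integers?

Partition {1, …, 60} into 30 pairs: {1,2}, {3,4}, …, {59,60}.
Choosing 30 integers — say the 30 even numbers 2, 4, …, 60 — takes one from each pair and avoids the property.
Choosing 31 forces two into the same pair by pigeonhole, and those are consecutive. So 31.

31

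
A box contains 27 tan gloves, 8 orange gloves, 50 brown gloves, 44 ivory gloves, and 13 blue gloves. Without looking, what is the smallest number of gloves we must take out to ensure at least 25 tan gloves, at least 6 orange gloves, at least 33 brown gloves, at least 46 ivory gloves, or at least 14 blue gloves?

The worst case stops just short of every target: 24 tan, 5 orange, 32 brown, all 44 ivory, 13 blue — 24 + 5 + 32 + 44 + 13 = 118 gloves.
One more glove must push some color to its target, so 118 + 1 = 119.

119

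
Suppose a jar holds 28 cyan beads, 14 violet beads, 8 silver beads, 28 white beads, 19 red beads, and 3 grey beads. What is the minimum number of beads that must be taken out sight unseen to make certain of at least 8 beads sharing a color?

In the worst case we take at most 7 of each color, but all 3 grey (fewer than 7), giving 7 + 7 + 7 + 7 + 7 + 3 = 38.
One more bead then forces some color to 8, so 38 + 1 = 39.

39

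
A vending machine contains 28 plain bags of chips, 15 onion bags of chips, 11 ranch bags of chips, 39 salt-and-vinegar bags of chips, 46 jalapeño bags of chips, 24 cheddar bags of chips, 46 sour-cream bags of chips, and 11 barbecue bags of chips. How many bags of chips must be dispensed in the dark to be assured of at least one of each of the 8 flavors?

210

The hardest flavor to obtain is ranch: we could draw every other bag of chips first — 220 − 11 = 209 bags of chips — without a single ranch one.
The next draw must be ranch, so 209 + 1 = 210.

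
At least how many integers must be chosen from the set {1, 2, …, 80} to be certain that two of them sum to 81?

41

Partition {1, …, 80} into 40 pairs: {1,80}, {2,79}, …, {40,41}.
Choosing 40 integers — say the integers 1 through 40 — takes one from each pair and avoids the property.
Choosing 41 forces two into the same pair by pigeonhole, and those sum to 81. So 41.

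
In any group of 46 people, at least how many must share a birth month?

4

There are 12 months of the year, which serve as the pigeonholes.
If each of the 12 months of the year held at most 3, the total would be at most 12 × 3 = 36 < 46, a contradiction.
So at least one holds ⌈46/12⌉ = 4.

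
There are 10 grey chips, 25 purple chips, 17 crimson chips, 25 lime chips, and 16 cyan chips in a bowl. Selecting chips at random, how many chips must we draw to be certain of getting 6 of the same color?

The worst case takes 5 chips of each color without reaching 6 of any: 5 × 5 = 25.
The next chip must bring some color to 6, so 25 + 1 = 26.

26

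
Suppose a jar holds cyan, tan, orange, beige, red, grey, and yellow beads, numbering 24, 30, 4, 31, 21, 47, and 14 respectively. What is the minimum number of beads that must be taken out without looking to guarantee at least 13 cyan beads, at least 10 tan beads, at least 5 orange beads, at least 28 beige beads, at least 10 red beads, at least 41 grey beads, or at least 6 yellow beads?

107

The worst case stops just short of every target: 12 cyan, 9 tan, 4 orange, 27 beige, 9 red, 40 grey, 5 yellow — 12 + 9 + 4 + 27 + 9 + 40 + 5 = 106 beads.
One more bead must push some color to its target, so 106 + 1 = 107.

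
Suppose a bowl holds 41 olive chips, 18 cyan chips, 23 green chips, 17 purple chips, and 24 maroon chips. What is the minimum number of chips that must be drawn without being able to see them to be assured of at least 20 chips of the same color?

93

In the worst case we take at most 19 of each color, but all 18 cyan and all 17 purple (fewer than 19), giving 19 + 18 + 19 + 17 + 19 = 92.
One more chip then forces some color to 20, so 92 + 1 = 93.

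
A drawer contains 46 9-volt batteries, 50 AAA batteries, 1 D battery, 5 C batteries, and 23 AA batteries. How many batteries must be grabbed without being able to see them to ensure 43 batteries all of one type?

In the worst case we take at most 42 of each type, but all 1 D, all 5 C, and all 23 AA (fewer than 42), giving 42 + 42 + 1 + 5 + 23 = 113.
One more battery then forces some type to 43, so 113 + 1 = 114.

114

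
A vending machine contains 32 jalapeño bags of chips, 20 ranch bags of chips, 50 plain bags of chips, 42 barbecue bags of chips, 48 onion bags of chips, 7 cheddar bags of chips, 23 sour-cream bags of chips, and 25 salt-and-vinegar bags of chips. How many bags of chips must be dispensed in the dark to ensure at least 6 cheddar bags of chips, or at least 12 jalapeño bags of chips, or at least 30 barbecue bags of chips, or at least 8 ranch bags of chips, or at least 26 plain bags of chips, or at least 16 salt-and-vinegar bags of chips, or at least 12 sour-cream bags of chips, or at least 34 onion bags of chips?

Each of the 8 flavors has its own threshold; avoid all of them simultaneously.
The worst case stops just short of every target: 11 jalapeño, 7 ranch, 25 plain, 29 barbecue, 33 onion, 5 cheddar, 11 sour-cream, 15 salt-and-vinegar — 11 + 7 + 25 + 29 + 33 + 5 + 11 + 15 = 136 bags of chips.
One more bag of chips must push some flavor to its target, so 136 + 1 = 137.

137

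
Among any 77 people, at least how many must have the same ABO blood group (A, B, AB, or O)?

There are 4 ABO blood groups, which serve as the pigeonholes.
If each of the 4 ABO blood groups held at most 19, the total would be at most 4 × 19 = 76 < 77, a contradiction.
So at least one holds ⌈77/4⌉ = 20.

20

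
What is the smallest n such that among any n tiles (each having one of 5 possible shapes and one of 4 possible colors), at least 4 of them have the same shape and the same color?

61

There are 5 × 4 = 20 (shape, color) combinations acting as pigeonholes.
With 20 × 3 = 60 tiles we could place exactly 3 in each, with no (shape, color) pair reaching 4.
One more forces some (shape, color) pair to hold 4, so 60 + 1 = 61.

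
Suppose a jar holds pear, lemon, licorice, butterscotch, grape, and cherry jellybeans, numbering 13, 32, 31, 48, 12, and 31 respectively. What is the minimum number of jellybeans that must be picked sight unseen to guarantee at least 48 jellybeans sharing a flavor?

167

In the worst case we take at most 47 of each flavor, but all 13 pear, all 32 lemon, all 31 licorice, all 12 grape, and all 31 cherry (fewer than 47), giving 13 + 32 + 31 + 47 + 12 + 31 = 166.
One more jellybean then forces some flavor to 48, so 166 + 1 = 167.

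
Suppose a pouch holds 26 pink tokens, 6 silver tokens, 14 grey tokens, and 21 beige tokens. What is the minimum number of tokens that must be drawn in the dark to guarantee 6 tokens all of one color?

Treat the 4 colors as pigeonholes.
The worst case takes 5 tokens of each color without reaching 6 of any: 4 × 5 = 20.
The next token must bring some color to 6, so 20 + 1 = 21.

21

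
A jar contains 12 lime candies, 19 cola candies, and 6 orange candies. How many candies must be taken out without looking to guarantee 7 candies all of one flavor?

The worst case takes 6 candies of each flavor without reaching 7 of any: 3 × 6 = 18.
The next candy must bring some flavor to 7, so 18 + 1 = 19.

19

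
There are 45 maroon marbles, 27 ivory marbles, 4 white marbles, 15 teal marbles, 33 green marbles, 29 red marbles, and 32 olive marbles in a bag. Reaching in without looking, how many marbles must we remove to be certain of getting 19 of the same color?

110

In the worst case we take at most 18 of each color, but all 4 white and all 15 teal (fewer than 18), giving 18 + 18 + 4 + 15 + 18 + 18 + 18 = 109.
One more marble then forces some color to 19, so 109 + 1 = 110.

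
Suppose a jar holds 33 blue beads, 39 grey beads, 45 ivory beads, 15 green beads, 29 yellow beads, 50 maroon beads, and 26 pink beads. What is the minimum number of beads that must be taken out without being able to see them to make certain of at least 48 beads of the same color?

235

In the worst case we take at most 47 of each color, but all 33 blue, all 39 grey, all 45 ivory, all 15 green, all 29 yellow, and all 26 pink (fewer than 47), giving 33 + 39 + 45 + 15 + 29 + 47 + 26 = 234.
One more bead then forces some color to 48, so 234 + 1 = 235.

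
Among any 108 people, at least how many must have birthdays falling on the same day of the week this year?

16

There are 7 days of the week, which serve as the pigeonholes.
If each of the 7 days of the week held at most 15, the total would be at most 7 × 15 = 105 < 108, a contradiction.
So at least one holds ⌈108/7⌉ = 16.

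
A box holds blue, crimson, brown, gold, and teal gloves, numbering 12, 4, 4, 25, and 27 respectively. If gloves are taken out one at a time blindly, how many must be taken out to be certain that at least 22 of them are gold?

69

The worst case draws every non-gold glove first: 12 + 4 + 4 + 27 = 47.
The next 22 draws are then forced to be gold, giving 47 + 22 = 69.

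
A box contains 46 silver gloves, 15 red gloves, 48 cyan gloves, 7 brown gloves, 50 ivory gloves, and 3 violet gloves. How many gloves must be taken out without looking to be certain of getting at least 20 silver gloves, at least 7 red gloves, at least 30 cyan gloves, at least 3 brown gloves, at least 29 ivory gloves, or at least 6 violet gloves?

The worst case stops just short of every target: 19 silver, 6 red, 29 cyan, 2 brown, 28 ivory, all 3 violet — 19 + 6 + 29 + 2 + 28 + 3 = 87 gloves.
One more glove must push some color to its target, so 87 + 1 = 88.

88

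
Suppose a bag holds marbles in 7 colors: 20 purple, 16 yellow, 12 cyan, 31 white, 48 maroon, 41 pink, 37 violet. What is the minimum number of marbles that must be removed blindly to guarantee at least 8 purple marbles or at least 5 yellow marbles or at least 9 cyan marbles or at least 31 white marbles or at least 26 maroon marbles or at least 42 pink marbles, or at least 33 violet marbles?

Each of the 7 colors has its own threshold; avoid all of them simultaneously.
The worst case stops just short of every target: 7 purple, 4 yellow, 8 cyan, 30 white, 25 maroon, 41 pink, 32 violet — 7 + 4 + 8 + 30 + 25 + 41 + 32 = 147 marbles.
One more marble must push some color to its target, so 147 + 1 = 148.

148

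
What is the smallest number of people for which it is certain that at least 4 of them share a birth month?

37

There are 12 months of the year acting as pigeonholes.
With 12 × 3 = 36 people we could place exactly 3 in each, with no class reaching 4.
One more forces some class to hold 4, so 36 + 1 = 37.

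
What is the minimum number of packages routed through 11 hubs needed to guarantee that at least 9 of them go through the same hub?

89

There are 11 hubs acting as pigeonholes.
With 11 × 8 = 88 packages we could place exactly 8 in each, with no class reaching 9.
One more forces some class to hold 9, so 88 + 1 = 89.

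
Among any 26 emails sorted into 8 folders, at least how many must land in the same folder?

The 26 emails fall into 8 folders.
If each of the 8 folders held at most 3, the total would be at most 8 × 3 = 24 < 26, a contradiction.
So at least one holds ⌈26/8⌉ = 4.

4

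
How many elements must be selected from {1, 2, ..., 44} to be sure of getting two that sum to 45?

Partition {1, …, 44} into 22 pairs: {1,44}, {2,43}, …, {22,23}.
Choosing 22 integers — say the integers 1 through 22 — takes one from each pair and avoids the property.
Choosing 23 forces two into the same pair by pigeonhole, and those sum to 45. So 23.

23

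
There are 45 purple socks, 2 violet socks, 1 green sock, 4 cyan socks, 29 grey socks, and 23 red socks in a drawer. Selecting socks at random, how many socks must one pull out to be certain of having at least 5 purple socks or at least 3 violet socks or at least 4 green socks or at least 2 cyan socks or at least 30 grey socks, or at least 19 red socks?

56

The worst case stops just short of every target: 4 purple, 2 violet, all 1 green, 1 cyan, 29 grey, 18 red — 4 + 2 + 1 + 1 + 29 + 18 = 55 socks.
One more sock must push some color to its target, so 55 + 1 = 56.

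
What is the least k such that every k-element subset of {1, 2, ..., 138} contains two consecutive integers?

Partition {1, …, 138} into 69 pairs: {1,2}, {3,4}, …, {137,138}.
Choosing 69 integers — say the 69 even numbers 2, 4, …, 138 — takes one from each pair and avoids the property.
Choosing 70 forces two into the same pair by pigeonhole, and those are consecutive. So 70.

70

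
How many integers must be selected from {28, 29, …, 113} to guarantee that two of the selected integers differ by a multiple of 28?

Use the pigeonhole principle on residue classes: group the integers by remainder mod 28; there are 28 residue classes, each nonempty in this range.
Choosing one from each class (28 integers) avoids any shared remainder.
One more choice must repeat a class, so two differ by a multiple of 28. Hence 28 + 1 = 29.

29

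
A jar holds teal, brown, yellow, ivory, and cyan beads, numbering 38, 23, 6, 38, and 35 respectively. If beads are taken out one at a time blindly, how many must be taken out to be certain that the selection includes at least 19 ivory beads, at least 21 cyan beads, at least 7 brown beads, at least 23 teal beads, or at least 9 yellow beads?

Each of the 5 colors has its own threshold; avoid all of them simultaneously.
The worst case stops just short of every target: 22 teal, 6 brown, all 6 yellow, 18 ivory, 20 cyan — 22 + 6 + 6 + 18 + 20 = 72 beads.
One more bead must push some color to its target, so 72 + 1 = 73.

73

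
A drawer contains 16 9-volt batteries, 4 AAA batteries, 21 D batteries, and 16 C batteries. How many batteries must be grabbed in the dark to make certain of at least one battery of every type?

The hardest type to obtain is AAA: we could draw every other battery first — 57 − 4 = 53 batteries — without a single AAA one.
The next draw must be AAA, so 53 + 1 = 54.

54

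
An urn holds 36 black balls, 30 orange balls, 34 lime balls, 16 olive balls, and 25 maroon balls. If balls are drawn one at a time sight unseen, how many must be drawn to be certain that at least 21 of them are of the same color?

In the worst case we take at most 20 of each color, but all 16 olive (fewer than 20), giving 20 + 20 + 20 + 16 + 20 = 96.
One more ball then forces some color to 21, so 96 + 1 = 97.

97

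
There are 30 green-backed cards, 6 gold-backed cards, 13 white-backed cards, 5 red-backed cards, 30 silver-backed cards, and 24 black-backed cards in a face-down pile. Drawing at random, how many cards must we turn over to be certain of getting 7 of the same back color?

36

In the worst case we take at most 6 of each back color, but all 5 red-backed (fewer than 6), giving 6 + 6 + 6 + 5 + 6 + 6 = 35.
One more card then forces some back color to 7, so 35 + 1 = 36.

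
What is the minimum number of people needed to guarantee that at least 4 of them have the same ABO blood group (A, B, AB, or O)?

13

There are 4 ABO blood groups acting as pigeonholes.
With 4 × 3 = 12 people we could place exactly 3 in each, with no class reaching 4.
One more forces some class to hold 4, so 12 + 1 = 13.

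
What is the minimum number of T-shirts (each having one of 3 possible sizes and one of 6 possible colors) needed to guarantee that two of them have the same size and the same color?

There are 3 × 6 = 18 (size, color) combinations acting as pigeonholes.
With 18 T-shirts we could place one in each, avoiding any repeat.
One more forces some (size, color) pair to hold 2, so 18 + 1 = 19.

19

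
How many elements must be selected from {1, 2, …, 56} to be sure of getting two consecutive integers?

29

Partition {1, …, 56} into 28 pairs: {1,2}, {3,4}, …, {55,56}.
Choosing 28 integers — say the 28 even numbers 2, 4, …, 56 — takes one from each pair and avoids the property.
Choosing 29 forces two into the same pair by pigeonhole, and those are consecutive. So 29.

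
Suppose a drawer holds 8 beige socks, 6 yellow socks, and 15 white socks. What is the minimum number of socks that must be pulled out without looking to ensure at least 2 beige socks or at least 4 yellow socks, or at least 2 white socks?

The worst case stops just short of every target: 1 beige, 3 yellow, 1 white — 1 + 3 + 1 = 5 socks.
One more sock must push some color to its target, so 5 + 1 = 6.

6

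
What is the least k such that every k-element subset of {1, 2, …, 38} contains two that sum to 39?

Partition {1, …, 38} into 19 pairs: {1,38}, {2,37}, …, {19,20}.
Choosing 19 integers — say the integers 1 through 19 — takes one from each pair and avoids the property.
Choosing 20 forces two into the same pair by pigeonhole, and those sum to 39. So 20.

20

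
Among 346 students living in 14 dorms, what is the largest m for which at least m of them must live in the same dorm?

The 346 students fall into 14 dorms.
If each of the 14 dorms held at most 24, the total would be at most 14 × 24 = 336 < 346, a contradiction.
So at least one holds ⌈346/14⌉ = 25.

25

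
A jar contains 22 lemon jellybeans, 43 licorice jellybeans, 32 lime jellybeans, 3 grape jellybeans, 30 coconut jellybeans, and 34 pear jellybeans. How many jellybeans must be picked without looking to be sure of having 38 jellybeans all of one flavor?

Treat the 6 flavors as pigeonholes.
In the worst case we take at most 37 of each flavor, but all 22 lemon, all 32 lime, all 3 grape, all 30 coconut, and all 34 pear (fewer than 37), giving 22 + 37 + 32 + 3 + 30 + 34 = 158.
One more jellybean then forces some flavor to 38, so 158 + 1 = 159.

159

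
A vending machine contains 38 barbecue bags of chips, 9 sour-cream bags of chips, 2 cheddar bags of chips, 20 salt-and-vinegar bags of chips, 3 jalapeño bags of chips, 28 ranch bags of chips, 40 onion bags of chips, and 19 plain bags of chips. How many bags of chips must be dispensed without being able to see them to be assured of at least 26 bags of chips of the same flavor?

129

Treat the 8 flavors as pigeonholes.
In the worst case we take at most 25 of each flavor, but all 9 sour-cream, all 2 cheddar, all 20 salt-and-vinegar, all 3 jalapeño, and all 19 plain (fewer than 25), giving 25 + 9 + 2 + 20 + 3 + 25 + 25 + 19 = 128.
One more bag of chips then forces some flavor to 26, so 128 + 1 = 129.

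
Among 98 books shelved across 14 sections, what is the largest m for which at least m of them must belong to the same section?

If each of the 14 sections held at most 6, the total would be at most 14 × 6 = 84 < 98, a contradiction.
So at least one holds ⌈98/14⌉ = 7.

7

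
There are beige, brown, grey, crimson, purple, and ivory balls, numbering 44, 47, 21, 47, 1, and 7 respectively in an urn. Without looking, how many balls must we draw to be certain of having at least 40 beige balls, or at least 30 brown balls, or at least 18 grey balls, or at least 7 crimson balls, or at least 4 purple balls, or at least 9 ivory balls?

100

Each of the 6 colors has its own threshold; avoid all of them simultaneously.
The worst case stops just short of every target: 39 beige, 29 brown, 17 grey, 6 crimson, all 1 purple, all 7 ivory — 39 + 29 + 17 + 6 + 1 + 7 = 99 balls.
One more ball must push some color to its target, so 99 + 1 = 100.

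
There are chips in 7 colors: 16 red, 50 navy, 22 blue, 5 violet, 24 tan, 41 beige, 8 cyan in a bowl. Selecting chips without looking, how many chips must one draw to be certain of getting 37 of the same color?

148

Treat the 7 colors as pigeonholes.
In the worst case we take at most 36 of each color, but all 16 red, all 22 blue, all 5 violet, all 24 tan, and all 8 cyan (fewer than 36), giving 16 + 36 + 22 + 5 + 24 + 36 + 8 = 147.
One more chip then forces some color to 37, so 147 + 1 = 148.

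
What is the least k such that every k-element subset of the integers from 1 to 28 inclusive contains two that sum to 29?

15

Partition {1, …, 28} into 14 pairs: {1,28}, {2,27}, …, {14,15}.
Choosing 14 integers — say the integers 1 through 14 — takes one from each pair and avoids the property.
Choosing 15 forces two into the same pair by pigeonhole, and those sum to 29. So 15.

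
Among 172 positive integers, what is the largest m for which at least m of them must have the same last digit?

There are 10 possible last digits, which serve as the pigeonholes.
If each of the 10 possible last digits held at most 17, the total would be at most 10 × 17 = 170 < 172, a contradiction.
So at least one holds ⌈172/10⌉ = 18.

18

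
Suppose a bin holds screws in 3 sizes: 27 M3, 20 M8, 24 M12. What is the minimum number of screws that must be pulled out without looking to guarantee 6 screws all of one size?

16

The worst case takes 5 screws of each size without reaching 6 of any: 3 × 5 = 15.
The next screw must bring some size to 6, so 15 + 1 = 16.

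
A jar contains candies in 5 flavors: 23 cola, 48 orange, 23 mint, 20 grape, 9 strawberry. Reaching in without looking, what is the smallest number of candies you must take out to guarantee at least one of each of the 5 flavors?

The hardest flavor to obtain is strawberry: we could draw every other candy first — 123 − 9 = 114 candies — without a single strawberry one.
The next draw must be strawberry, so 114 + 1 = 115.

115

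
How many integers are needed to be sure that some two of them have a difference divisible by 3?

4

Use the pigeonhole principle on residue classes: two integers differ by a multiple of 3 exactly when they share a remainder mod 3.
There are 3 residue classes mod 3, so 3 integers can all lie in distinct classes.
One more integer must repeat a residue, giving a difference divisible by 3. So n = 3 + 1 = 4.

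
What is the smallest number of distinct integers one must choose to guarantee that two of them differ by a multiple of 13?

14

Two integers differ by a multiple of 13 exactly when they share a remainder mod 13.
There are 13 residue classes mod 13, so 13 integers can all lie in distinct classes.
One more integer must repeat a residue, giving a difference divisible by 13. So n = 13 + 1 = 14.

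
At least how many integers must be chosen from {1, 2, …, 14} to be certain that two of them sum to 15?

Partition {1, …, 14} into 7 pairs: {1,14}, {2,13}, …, {7,8}.
Choosing 7 integers — say the integers 1 through 7 — takes one from each pair and avoids the property.
Choosing 8 forces two into the same pair by pigeonhole, and those sum to 15. So 8.

8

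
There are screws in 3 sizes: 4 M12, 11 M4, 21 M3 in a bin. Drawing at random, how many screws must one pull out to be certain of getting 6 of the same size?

15

Treat the 3 sizes as pigeonholes.
In the worst case we take at most 5 of each size, but all 4 M12 (fewer than 5), giving 4 + 5 + 5 = 14.
One more screw then forces some size to 6, so 14 + 1 = 15.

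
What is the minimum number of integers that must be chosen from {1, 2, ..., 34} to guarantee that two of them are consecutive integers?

Partition {1, …, 34} into 17 pairs: {1,2}, {3,4}, …, {33,34}.
Choosing 17 integers — say the 17 even numbers 2, 4, …, 34 — takes one from each pair and avoids the property.
Choosing 18 forces two into the same pair by pigeonhole, and those are consecutive. So 18.

18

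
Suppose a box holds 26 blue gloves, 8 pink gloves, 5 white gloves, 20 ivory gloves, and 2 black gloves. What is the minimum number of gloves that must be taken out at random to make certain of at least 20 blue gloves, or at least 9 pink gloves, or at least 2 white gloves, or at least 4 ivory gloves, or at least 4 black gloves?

34

Each of the 5 colors has its own threshold; avoid all of them simultaneously.
The worst case stops just short of every target: 19 blue, 8 pink, 1 white, 3 ivory, all 2 black — 19 + 8 + 1 + 3 + 2 = 33 gloves.
One more glove must push some color to its target, so 33 + 1 = 34.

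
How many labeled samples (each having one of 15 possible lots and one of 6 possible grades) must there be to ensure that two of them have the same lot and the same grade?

There are 15 × 6 = 90 (lot, grade) combinations acting as pigeonholes.
With 90 labeled samples we could place one in each, avoiding any repeat.
One more forces some (lot, grade) pair to hold 2, so 90 + 1 = 91.

91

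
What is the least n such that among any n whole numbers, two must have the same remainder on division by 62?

63

Two integers differ by a multiple of 62 exactly when they share a remainder mod 62.
There are 62 residue classes mod 62, so 62 integers can all lie in distinct classes.
One more integer must repeat a residue, giving a difference divisible by 62. So n = 62 + 1 = 63.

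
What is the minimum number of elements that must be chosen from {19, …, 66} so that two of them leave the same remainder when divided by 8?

Group the integers by remainder mod 8; there are 8 residue classes, each nonempty in this range.
Choosing one from each class (8 integers) avoids any shared remainder.
One more choice must repeat a class, so two differ by a multiple of 8. Hence 8 + 1 = 9.

9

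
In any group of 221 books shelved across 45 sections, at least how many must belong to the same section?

5

The 221 books fall into 45 sections.
If each of the 45 sections held at most 4, the total would be at most 45 × 4 = 180 < 221, a contradiction.
So at least one holds ⌈221/45⌉ = 5.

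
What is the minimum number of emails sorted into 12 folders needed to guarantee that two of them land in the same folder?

13

There are 12 folders acting as pigeonholes.
With 12 emails we could place one in each, avoiding any repeat.
One more forces some class to hold 2, so 12 + 1 = 13.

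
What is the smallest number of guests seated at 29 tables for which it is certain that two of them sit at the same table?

30

There are 29 tables acting as pigeonholes.
With 29 guests we could place one in each, avoiding any repeat.
One more forces some class to hold 2, so 29 + 1 = 30.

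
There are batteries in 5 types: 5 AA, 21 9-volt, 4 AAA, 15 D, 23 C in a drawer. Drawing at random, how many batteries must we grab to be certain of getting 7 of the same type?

Treat the 5 types as pigeonholes.
In the worst case we take at most 6 of each type, but all 5 AA and all 4 AAA (fewer than 6), giving 5 + 6 + 4 + 6 + 6 = 27.
One more battery then forces some type to 7, so 27 + 1 = 28.

28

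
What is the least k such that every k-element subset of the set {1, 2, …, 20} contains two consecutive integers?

Partition {1, …, 20} into 10 pairs: {1,2}, {3,4}, …, {19,20}.
Choosing 10 integers — say the 10 even numbers 2, 4, …, 20 — takes one from each pair and avoids the property.
Choosing 11 forces two into the same pair by pigeonhole, and those are consecutive. So 11.

11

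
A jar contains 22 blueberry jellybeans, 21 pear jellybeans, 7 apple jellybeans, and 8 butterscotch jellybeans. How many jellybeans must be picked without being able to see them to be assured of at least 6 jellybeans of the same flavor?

Treat the 4 flavors as pigeonholes.
The worst case takes 5 jellybeans of each flavor without reaching 6 of any: 4 × 5 = 20.
The next jellybean must bring some flavor to 6, so 20 + 1 = 21.

21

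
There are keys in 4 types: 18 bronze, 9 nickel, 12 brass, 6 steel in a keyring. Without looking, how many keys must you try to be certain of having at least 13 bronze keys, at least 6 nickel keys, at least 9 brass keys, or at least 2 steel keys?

27

Each of the 4 types has its own threshold; avoid all of them simultaneously.
The worst case stops just short of every target: 12 bronze, 5 nickel, 8 brass, 1 steel — 12 + 5 + 8 + 1 = 26 keys.
One more key must push some type to its target, so 26 + 1 = 27.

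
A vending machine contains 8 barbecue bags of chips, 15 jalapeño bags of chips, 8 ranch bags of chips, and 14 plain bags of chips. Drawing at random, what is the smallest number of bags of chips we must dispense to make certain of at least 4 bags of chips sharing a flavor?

The worst case takes 3 bags of chips of each flavor without reaching 4 of any: 4 × 3 = 12.
The next bag of chips must bring some flavor to 4, so 12 + 1 = 13.

13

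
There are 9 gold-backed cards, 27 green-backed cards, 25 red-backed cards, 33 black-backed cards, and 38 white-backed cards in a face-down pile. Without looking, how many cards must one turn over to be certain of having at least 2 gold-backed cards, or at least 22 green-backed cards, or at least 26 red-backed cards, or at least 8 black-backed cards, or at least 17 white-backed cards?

The worst case stops just short of every target: 1 gold-backed, 21 green-backed, 25 red-backed, 7 black-backed, 16 white-backed — 1 + 21 + 25 + 7 + 16 = 70 cards.
One more card must push some back color to its target, so 70 + 1 = 71.

71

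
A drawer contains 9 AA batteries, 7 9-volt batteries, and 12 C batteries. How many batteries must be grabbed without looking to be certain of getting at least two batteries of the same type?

The worst case takes 1 battery of each type without reaching 2 of any: 3 × 1 = 3.
The next battery must bring some type to 2, so 3 + 1 = 4.

4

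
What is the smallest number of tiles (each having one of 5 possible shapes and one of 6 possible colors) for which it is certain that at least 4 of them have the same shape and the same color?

There are 5 × 6 = 30 (shape, color) combinations acting as pigeonholes.
With 30 × 3 = 90 tiles we could place exactly 3 in each, with no (shape, color) pair reaching 4.
One more forces some (shape, color) pair to hold 4, so 90 + 1 = 91.

91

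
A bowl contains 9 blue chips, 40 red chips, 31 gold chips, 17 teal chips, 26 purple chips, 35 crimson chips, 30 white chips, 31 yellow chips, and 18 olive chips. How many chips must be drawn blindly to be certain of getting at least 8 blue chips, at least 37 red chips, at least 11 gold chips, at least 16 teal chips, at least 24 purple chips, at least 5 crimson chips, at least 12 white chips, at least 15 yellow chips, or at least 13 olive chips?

133

The worst case stops just short of every target: 7 blue, 36 red, 10 gold, 15 teal, 23 purple, 4 crimson, 11 white, 14 yellow, 12 olive — 7 + 36 + 10 + 15 + 23 + 4 + 11 + 14 + 12 = 132 chips.
One more chip must push some color to its target, so 132 + 1 = 133.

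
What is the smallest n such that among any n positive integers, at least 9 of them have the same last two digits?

There are 100 possible two-digit endings acting as pigeonholes.
With 100 × 8 = 800 positive integers we could place exactly 8 in each, with no class reaching 9.
One more forces some class to hold 9, so 800 + 1 = 801.

801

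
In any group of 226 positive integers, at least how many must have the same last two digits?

There are 100 possible two-digit endings, which serve as the pigeonholes.
If each of the 100 possible two-digit endings held at most 2, the total would be at most 100 × 2 = 200 < 226, a contradiction.
So at least one holds ⌈226/100⌉ = 3.

3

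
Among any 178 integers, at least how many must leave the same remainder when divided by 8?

23

If each of the 8 residue classes modulo 8 held at most 22, the total would be at most 8 × 22 = 176 < 178, a contradiction.
So at least one holds ⌈178/8⌉ = 23.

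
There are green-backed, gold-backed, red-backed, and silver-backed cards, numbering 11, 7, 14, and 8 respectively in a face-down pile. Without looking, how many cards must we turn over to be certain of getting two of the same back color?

Treat the 4 back colors as pigeonholes.
The worst case takes 1 card of each back color without reaching 2 of any: 4 × 1 = 4.
The next card must bring some back color to 2, so 4 + 1 = 5.

5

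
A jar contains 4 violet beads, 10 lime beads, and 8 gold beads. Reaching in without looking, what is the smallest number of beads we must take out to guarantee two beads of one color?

The worst case takes 1 bead of each color without reaching 2 of any: 3 × 1 = 3.
The next bead must bring some color to 2, so 3 + 1 = 4.

4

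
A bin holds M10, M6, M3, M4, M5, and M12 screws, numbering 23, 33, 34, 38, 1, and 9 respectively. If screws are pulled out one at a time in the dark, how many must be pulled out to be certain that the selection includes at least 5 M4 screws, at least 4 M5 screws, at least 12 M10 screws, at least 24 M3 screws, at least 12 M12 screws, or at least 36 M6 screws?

Each of the 6 sizes has its own threshold; avoid all of them simultaneously.
The worst case stops just short of every target: 11 M10, all 33 M6, 23 M3, 4 M4, all 1 M5, all 9 M12 — 11 + 33 + 23 + 4 + 1 + 9 = 81 screws.
One more screw must push some size to its target, so 81 + 1 = 82.

82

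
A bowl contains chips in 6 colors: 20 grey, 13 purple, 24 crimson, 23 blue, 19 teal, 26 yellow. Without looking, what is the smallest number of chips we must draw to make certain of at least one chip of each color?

The hardest color to obtain is purple: we could draw every other chip first — 125 − 13 = 112 chips — without a single purple one.
The next draw must be purple, so 112 + 1 = 113.

113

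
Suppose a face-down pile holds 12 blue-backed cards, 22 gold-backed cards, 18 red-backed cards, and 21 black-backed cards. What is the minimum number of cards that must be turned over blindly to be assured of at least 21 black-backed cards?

To avoid black-backed cards as long as possible, exhaust the other 3 back colors first.
The worst case draws every non-black-backed card first: 12 + 22 + 18 = 52.
The next 21 draws are then forced to be black-backed, giving 52 + 21 = 73.

73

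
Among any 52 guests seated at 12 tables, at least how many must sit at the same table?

5

The 52 guests fall into 12 tables.
If each of the 12 tables held at most 4, the total would be at most 12 × 4 = 48 < 52, a contradiction.
So at least one holds ⌈52/12⌉ = 5.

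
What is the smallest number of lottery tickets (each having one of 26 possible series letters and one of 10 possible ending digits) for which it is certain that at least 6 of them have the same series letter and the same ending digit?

There are 26 × 10 = 260 (series letter, ending digit) combinations acting as pigeonholes.
With 260 × 5 = 1300 lottery tickets we could place exactly 5 in each, with no (series letter, ending digit) pair reaching 6.
One more forces some (series letter, ending digit) pair to hold 6, so 1300 + 1 = 1301.

1301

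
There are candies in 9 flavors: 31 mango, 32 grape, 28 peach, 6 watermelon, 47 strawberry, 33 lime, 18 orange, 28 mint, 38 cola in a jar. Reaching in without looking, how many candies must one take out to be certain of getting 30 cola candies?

253

To avoid cola candies as long as possible, exhaust the other 8 flavors first.
The worst case draws every non-cola candy first: 31 + 32 + 28 + 6 + 47 + 33 + 18 + 28 = 223.
The next 30 draws are then forced to be cola, giving 223 + 30 = 253.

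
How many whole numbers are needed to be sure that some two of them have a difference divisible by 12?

Two integers differ by a multiple of 12 exactly when they share a remainder mod 12.
There are 12 residue classes mod 12, so 12 integers can all lie in distinct classes.
One more integer must repeat a residue, giving a difference divisible by 12. So n = 12 + 1 = 13.

13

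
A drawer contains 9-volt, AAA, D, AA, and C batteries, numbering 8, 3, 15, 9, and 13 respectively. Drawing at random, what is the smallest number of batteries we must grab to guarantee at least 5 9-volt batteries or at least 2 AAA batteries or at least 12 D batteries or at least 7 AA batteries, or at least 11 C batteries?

33

Each of the 5 types has its own threshold; avoid all of them simultaneously.
The worst case stops just short of every target: 4 9-volt, 1 AAA, 11 D, 6 AA, 10 C — 4 + 1 + 11 + 6 + 10 = 32 batteries.
One more battery must push some type to its target, so 32 + 1 = 33.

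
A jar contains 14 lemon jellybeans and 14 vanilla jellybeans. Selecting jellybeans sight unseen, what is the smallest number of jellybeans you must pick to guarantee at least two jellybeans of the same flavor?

3

The worst case takes 1 jellybean of each flavor without reaching 2 of any: 2 × 1 = 2.
The next jellybean must bring some flavor to 2, so 2 + 1 = 3.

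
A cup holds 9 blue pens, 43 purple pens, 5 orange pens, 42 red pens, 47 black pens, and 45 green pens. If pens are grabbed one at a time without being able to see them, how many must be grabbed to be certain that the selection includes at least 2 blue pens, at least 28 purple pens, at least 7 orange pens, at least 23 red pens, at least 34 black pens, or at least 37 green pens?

125

The worst case stops just short of every target: 1 blue, 27 purple, all 5 orange, 22 red, 33 black, 36 green — 1 + 27 + 5 + 22 + 33 + 36 = 124 pens.
One more pen must push some ink color to its target, so 124 + 1 = 125.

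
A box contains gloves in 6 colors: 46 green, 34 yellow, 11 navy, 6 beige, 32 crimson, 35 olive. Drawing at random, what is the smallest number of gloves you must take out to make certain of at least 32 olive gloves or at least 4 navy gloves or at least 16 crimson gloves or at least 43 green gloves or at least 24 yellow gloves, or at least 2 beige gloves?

The worst case stops just short of every target: 42 green, 23 yellow, 3 navy, 1 beige, 15 crimson, 31 olive — 42 + 23 + 3 + 1 + 15 + 31 = 115 gloves.
One more glove must push some color to its target, so 115 + 1 = 116.

116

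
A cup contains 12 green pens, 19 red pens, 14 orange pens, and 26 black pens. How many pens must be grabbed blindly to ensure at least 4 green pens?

63

The worst case draws every non-green pen first: 19 + 14 + 26 = 59.
The next 4 draws are then forced to be green, giving 59 + 4 = 63.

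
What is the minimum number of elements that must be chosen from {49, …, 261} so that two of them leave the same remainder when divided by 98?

99

Group the integers by remainder mod 98; there are 98 residue classes, each nonempty in this range.
Choosing one from each class (98 integers) avoids any shared remainder.
One more choice must repeat a class, so two differ by a multiple of 98. Hence 98 + 1 = 99.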